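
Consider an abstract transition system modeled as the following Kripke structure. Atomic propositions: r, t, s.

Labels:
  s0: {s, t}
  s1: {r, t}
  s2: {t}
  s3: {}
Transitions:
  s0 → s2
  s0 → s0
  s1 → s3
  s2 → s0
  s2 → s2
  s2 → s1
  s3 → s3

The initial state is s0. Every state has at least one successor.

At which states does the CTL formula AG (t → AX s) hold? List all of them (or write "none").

{s3}

States satisfying t → AX s: {s3}.
States satisfying AG (t → AX s): {s3}.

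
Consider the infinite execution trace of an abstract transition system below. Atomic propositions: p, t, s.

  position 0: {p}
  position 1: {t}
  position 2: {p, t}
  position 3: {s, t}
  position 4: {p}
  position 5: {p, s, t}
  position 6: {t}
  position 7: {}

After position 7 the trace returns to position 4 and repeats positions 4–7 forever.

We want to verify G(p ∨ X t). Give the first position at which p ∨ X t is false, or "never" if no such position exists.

Check p ∨ X t at each position in order: 0 ✓, 1 ✓, 2 ✓.
At position 3 the labels are {s, t} and the next position 4 has {p}, so p ∨ X t is false there. This is the first violation.

3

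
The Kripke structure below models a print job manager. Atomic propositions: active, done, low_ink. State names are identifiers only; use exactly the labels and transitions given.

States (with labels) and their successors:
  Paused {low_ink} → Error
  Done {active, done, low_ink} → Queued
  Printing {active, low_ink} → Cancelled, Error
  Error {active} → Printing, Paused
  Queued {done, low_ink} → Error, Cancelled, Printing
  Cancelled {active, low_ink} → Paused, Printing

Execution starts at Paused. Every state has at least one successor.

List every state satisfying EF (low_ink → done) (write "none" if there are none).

States satisfying low_ink → done: {Done, Error, Queued}.
States satisfying EF (low_ink → done): {Paused, Done, Printing, Error, Queued, Cancelled}.

{Paused, Done, Printing, Error, Queued, Cancelled}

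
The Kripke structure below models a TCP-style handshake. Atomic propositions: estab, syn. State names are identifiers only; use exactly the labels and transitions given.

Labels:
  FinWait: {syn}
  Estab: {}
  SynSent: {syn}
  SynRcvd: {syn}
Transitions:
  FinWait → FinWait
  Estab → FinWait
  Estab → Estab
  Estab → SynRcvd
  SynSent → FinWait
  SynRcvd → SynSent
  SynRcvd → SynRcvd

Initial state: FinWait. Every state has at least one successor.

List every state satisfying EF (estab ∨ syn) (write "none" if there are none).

{FinWait, Estab, SynSent, SynRcvd}

States satisfying estab ∨ syn: {FinWait, SynSent, SynRcvd}.
States satisfying EF (estab ∨ syn): {FinWait, Estab, SynSent, SynRcvd}.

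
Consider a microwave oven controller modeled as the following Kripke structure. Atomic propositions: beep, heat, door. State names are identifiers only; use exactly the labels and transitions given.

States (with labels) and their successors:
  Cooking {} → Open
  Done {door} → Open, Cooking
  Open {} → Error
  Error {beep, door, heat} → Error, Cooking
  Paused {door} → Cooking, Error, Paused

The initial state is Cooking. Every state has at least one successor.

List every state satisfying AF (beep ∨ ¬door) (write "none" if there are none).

{Cooking, Done, Open, Error}

States satisfying beep ∨ ¬door: {Cooking, Open, Error}.
States satisfying AF (beep ∨ ¬door): {Cooking, Done, Open, Error}.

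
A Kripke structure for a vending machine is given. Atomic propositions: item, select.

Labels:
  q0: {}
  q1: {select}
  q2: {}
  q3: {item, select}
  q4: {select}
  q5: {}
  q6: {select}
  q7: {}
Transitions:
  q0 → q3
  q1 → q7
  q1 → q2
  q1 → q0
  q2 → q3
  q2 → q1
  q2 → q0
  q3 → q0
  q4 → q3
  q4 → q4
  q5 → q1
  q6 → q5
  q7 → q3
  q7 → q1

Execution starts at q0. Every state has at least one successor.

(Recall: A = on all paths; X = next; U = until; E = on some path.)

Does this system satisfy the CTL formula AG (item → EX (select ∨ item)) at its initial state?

States satisfying item → EX (select ∨ item): {q0, q1, q2, q4, q5, q6, q7}.
States satisfying AG (item → EX (select ∨ item)): ∅.
q3 is reachable from q0 and violates item → EX (select ∨ item), so AG fails at q0.
q0 ∉ Sat(AG (item → EX (select ∨ item))).

Does not hold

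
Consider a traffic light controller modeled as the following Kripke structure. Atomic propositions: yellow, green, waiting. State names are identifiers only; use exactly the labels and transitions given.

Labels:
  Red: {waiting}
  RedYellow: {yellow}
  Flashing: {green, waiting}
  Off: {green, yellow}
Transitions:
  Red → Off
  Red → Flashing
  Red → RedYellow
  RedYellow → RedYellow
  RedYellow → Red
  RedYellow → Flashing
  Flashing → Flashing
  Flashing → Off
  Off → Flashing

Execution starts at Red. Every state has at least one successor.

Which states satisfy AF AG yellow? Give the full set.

States satisfying AG yellow: ∅.
States satisfying AF AG yellow: ∅.

none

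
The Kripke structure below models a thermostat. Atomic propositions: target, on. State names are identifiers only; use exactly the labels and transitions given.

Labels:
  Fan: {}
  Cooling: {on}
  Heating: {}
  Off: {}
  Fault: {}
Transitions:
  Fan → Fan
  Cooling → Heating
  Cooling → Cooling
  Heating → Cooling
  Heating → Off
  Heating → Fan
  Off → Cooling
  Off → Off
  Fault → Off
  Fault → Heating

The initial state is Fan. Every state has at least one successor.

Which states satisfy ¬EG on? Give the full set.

States satisfying on: {Cooling}.
States satisfying EG on: {Cooling}.
States satisfying ¬EG on: {Fan, Heating, Off, Fault}.

{Fan, Heating, Off, Fault}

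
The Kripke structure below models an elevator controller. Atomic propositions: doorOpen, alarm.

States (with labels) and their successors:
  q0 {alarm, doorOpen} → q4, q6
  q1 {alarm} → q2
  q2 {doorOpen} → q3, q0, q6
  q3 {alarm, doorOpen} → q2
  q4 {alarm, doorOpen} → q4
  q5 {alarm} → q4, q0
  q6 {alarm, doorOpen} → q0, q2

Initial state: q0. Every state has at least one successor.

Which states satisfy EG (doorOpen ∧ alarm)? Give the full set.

{q0, q4, q6}

States satisfying doorOpen ∧ alarm: {q0, q3, q4, q6}.
States satisfying EG (doorOpen ∧ alarm): {q0, q4, q6}.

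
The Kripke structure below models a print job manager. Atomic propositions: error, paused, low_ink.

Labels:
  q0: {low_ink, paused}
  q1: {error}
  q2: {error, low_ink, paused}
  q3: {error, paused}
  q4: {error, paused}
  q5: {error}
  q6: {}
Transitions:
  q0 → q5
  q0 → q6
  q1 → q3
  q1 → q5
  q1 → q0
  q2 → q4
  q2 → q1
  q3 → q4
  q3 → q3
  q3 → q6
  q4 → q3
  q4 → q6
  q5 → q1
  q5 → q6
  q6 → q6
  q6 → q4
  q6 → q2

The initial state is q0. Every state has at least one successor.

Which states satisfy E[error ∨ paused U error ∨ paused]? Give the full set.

{q0, q1, q2, q3, q4, q5}

States satisfying error ∨ paused: {q0, q1, q2, q3, q4, q5}.
States satisfying E[error ∨ paused U error ∨ paused]: {q0, q1, q2, q3, q4, q5}.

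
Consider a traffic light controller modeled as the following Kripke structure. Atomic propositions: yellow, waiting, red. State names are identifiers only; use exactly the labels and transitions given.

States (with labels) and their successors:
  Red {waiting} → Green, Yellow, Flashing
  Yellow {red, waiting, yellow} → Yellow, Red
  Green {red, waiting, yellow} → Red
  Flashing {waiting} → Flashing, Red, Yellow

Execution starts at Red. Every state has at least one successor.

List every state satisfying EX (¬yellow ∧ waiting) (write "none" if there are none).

States satisfying ¬yellow ∧ waiting: {Red, Flashing}.
States satisfying EX (¬yellow ∧ waiting): {Red, Yellow, Green, Flashing}.

{Red, Yellow, Green, Flashing}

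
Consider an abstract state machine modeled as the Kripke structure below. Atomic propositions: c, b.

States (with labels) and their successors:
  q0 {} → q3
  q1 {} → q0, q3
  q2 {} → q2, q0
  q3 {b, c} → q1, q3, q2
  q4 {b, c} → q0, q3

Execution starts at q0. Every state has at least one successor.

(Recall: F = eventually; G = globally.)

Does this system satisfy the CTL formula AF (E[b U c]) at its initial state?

States satisfying E[b U c]: {q3, q4}.
States satisfying AF (E[b U c]): {q0, q1, q3, q4}.
q0 ∈ Sat(AF (E[b U c])).

Yes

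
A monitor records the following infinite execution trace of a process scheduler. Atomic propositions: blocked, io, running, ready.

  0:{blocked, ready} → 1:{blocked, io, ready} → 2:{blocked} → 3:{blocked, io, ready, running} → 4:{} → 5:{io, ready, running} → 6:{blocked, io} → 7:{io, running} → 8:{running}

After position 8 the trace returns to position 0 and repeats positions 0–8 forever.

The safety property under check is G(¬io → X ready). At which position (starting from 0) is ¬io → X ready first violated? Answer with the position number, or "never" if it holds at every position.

never

¬io → X ready holds at every position 0..8, and those are all the positions the trace ever visits, so the invariant G(¬io → X ready) is never violated.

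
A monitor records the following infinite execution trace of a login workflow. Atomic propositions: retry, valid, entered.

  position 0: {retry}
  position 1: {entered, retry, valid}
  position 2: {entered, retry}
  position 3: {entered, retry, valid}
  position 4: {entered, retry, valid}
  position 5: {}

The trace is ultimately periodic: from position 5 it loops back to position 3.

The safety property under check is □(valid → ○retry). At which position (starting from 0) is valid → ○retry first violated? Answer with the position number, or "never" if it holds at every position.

Check valid → ○retry at each position in order: 0 ✓, 1 ✓, 2 ✓, 3 ✓.
At position 4 the labels are {entered, retry, valid} and the next position 5 has {}, so valid → ○retry is false there. This is the first violation.

4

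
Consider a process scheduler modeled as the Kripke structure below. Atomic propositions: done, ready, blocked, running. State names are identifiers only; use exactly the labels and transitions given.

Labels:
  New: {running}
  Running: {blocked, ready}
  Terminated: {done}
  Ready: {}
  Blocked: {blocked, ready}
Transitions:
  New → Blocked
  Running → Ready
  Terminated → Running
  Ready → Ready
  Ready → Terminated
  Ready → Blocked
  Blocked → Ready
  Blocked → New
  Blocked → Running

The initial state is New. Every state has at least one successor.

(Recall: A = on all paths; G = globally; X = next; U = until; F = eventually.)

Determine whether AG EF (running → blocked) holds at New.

States satisfying EF (running → blocked): {New, Running, Terminated, Ready, Blocked}.
States satisfying AG EF (running → blocked): {New, Running, Terminated, Ready, Blocked}.
Every state reachable from New satisfies EF (running → blocked).
New ∈ Sat(AG EF (running → blocked)).

Holds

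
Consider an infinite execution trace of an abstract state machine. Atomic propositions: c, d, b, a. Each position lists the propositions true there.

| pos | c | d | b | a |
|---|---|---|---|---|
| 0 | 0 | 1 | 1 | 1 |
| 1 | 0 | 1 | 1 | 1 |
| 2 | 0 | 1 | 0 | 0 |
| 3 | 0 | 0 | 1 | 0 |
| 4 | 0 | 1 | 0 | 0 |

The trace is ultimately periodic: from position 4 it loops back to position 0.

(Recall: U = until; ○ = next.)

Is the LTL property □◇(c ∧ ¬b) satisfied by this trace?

◇(c ∧ ¬b) must hold at every position from 0 onward. It fails at position 0, so □◇(c ∧ ¬b) is false.

Violated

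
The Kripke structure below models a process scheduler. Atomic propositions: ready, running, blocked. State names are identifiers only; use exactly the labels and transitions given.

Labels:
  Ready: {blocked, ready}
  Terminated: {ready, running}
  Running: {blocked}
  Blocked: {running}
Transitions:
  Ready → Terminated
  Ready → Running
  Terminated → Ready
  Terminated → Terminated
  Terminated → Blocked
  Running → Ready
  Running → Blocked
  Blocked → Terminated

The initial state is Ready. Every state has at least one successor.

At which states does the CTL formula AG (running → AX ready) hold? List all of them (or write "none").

States satisfying running → AX ready: {Ready, Running, Blocked}.
States satisfying AG (running → AX ready): ∅.

none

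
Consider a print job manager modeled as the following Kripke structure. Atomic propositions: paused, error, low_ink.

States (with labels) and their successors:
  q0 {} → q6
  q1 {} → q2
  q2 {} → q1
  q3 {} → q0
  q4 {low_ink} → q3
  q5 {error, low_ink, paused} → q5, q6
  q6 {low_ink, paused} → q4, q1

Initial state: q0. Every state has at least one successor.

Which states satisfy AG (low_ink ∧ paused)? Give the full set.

none

States satisfying low_ink ∧ paused: {q5, q6}.
States satisfying AG (low_ink ∧ paused): ∅.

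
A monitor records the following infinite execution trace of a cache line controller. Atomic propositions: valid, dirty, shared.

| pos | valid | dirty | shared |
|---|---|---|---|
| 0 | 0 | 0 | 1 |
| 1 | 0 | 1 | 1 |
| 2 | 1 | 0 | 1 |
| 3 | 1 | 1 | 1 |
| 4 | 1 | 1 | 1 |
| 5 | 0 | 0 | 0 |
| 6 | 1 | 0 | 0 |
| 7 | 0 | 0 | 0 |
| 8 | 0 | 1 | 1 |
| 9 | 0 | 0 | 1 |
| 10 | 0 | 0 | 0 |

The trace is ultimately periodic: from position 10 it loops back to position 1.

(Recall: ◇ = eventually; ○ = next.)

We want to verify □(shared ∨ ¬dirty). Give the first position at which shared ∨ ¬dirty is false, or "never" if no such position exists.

shared ∨ ¬dirty holds at every position 0..10, and those are all the positions the trace ever visits, so the invariant □(shared ∨ ¬dirty) is never violated.

never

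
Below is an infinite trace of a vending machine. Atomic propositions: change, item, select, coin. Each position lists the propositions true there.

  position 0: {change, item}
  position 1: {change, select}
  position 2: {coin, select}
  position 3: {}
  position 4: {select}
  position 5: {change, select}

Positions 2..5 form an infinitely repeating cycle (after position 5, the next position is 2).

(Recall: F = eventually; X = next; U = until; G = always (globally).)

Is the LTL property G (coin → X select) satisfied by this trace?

No

coin → X select must hold at every position from 0 onward. It fails at position 2, so G (coin → X select) is false.
Positions where coin holds: 2.
Check X select at each: 2→fails.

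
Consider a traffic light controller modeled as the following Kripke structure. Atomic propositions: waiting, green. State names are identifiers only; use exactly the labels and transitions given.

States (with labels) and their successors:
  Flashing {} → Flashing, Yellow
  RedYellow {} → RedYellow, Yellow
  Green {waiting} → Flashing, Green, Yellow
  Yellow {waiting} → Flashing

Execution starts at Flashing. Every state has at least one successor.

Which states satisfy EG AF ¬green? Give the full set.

States satisfying AF ¬green: {Flashing, RedYellow, Green, Yellow}.
States satisfying EG AF ¬green: {Flashing, RedYellow, Green, Yellow}.

{Flashing, RedYellow, Green, Yellow}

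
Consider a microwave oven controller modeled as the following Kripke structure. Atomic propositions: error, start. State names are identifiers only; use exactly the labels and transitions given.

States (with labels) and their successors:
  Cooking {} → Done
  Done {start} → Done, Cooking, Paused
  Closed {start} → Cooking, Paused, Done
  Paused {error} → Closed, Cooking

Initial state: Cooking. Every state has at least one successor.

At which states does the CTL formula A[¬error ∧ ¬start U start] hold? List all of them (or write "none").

{Cooking, Done, Closed}

States satisfying ¬error ∧ ¬start: {Cooking}.
States satisfying start: {Done, Closed}.
States satisfying A[¬error ∧ ¬start U start]: {Cooking, Done, Closed}.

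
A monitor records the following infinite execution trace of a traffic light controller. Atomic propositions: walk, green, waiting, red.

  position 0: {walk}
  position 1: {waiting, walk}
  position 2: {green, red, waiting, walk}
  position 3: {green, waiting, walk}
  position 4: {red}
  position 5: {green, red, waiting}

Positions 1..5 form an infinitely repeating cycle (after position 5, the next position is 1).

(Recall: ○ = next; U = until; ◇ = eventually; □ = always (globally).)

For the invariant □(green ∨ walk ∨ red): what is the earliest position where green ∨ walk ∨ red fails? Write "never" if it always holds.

never

green ∨ walk ∨ red holds at every position 0..5, and those are all the positions the trace ever visits, so the invariant □(green ∨ walk ∨ red) is never violated.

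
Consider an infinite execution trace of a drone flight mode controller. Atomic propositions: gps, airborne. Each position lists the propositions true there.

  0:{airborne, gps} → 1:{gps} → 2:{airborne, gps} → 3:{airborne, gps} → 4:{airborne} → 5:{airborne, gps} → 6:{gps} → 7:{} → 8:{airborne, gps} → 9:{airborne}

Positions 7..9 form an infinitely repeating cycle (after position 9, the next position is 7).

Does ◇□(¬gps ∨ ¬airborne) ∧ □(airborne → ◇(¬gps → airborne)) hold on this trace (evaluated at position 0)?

No

□(¬gps ∨ ¬airborne) is false at every position 0..9, so it never becomes true and ◇□(¬gps ∨ ¬airborne) fails.
airborne → ◇(¬gps → airborne) holds at every position 0..9, and those are all positions ever visited, so □(airborne → ◇(¬gps → airborne)) holds.
Positions where airborne holds: 0, 2, 3, 4, 5, 8, 9.
Check ◇(¬gps → airborne) at each: 0→ok, 2→ok, 3→ok, 4→ok, 5→ok, 8→ok, 9→ok.
At position 0: ◇□(¬gps ∨ ¬airborne) is false; □(airborne → ◇(¬gps → airborne)) is true; so ◇□(¬gps ∨ ¬airborne) ∧ □(airborne → ◇(¬gps → airborne)) is false.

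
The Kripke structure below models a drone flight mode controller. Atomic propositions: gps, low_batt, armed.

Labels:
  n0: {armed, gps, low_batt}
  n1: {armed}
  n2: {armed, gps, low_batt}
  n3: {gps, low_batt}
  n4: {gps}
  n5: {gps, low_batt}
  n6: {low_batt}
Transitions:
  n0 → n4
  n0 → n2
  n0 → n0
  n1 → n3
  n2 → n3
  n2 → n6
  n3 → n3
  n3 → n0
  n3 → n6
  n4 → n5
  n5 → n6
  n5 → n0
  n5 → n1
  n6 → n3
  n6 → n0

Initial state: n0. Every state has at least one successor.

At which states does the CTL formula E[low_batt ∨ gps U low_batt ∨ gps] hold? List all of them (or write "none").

States satisfying low_batt ∨ gps: {n0, n2, n3, n4, n5, n6}.
States satisfying E[low_batt ∨ gps U low_batt ∨ gps]: {n0, n2, n3, n4, n5, n6}.

{n0, n2, n3, n4, n5, n6}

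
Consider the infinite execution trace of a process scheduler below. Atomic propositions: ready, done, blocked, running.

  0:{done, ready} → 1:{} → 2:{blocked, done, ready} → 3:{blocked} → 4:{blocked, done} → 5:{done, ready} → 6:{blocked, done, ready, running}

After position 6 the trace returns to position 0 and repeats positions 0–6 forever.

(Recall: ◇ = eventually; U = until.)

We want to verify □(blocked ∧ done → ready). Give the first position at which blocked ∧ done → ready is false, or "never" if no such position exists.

Check blocked ∧ done → ready at each position in order: 0 ✓, 1 ✓, 2 ✓, 3 ✓.
At position 4 the labels are {blocked, done}, so blocked ∧ done → ready is false there. This is the first violation.

4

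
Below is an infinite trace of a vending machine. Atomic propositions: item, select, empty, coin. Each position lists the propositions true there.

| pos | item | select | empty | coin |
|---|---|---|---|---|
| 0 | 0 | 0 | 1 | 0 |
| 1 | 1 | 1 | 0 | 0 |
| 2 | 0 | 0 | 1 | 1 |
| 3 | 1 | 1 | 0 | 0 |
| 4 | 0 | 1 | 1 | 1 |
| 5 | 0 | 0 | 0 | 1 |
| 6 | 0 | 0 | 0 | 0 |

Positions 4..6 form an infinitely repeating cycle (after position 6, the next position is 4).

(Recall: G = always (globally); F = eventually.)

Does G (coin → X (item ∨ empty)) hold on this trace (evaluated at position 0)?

coin → X (item ∨ empty) must hold at every position from 0 onward. It fails at position 4, so G (coin → X (item ∨ empty)) is false.
Positions where coin holds: 2, 4, 5.
Check X (item ∨ empty) at each: 2→ok, 4→fails, 5→fails.

Violated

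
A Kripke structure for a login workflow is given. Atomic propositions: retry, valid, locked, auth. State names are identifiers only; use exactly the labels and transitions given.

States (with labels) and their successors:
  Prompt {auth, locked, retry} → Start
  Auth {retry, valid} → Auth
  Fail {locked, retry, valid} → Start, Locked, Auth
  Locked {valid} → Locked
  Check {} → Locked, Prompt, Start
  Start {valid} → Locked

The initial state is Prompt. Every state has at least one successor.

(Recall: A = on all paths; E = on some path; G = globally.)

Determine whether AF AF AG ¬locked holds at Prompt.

Holds

States satisfying AF AG ¬locked: {Prompt, Auth, Fail, Locked, Check, Start}.
States satisfying AF AF AG ¬locked: {Prompt, Auth, Fail, Locked, Check, Start}.
Prompt ∈ Sat(AF AF AG ¬locked).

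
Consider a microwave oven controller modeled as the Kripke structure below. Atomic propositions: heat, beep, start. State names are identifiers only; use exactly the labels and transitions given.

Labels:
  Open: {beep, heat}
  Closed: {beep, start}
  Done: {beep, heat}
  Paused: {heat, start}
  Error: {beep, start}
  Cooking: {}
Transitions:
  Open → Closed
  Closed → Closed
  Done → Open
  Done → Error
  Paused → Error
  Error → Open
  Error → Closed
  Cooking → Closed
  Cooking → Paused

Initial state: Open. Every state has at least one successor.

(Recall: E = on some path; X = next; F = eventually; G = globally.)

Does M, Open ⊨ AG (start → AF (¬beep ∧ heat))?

States satisfying start → AF (¬beep ∧ heat): {Open, Done, Paused, Cooking}.
States satisfying AG (start → AF (¬beep ∧ heat)): ∅.
Closed is reachable from Open and violates start → AF (¬beep ∧ heat), so AG fails at Open.
Open ∉ Sat(AG (start → AF (¬beep ∧ heat))).

No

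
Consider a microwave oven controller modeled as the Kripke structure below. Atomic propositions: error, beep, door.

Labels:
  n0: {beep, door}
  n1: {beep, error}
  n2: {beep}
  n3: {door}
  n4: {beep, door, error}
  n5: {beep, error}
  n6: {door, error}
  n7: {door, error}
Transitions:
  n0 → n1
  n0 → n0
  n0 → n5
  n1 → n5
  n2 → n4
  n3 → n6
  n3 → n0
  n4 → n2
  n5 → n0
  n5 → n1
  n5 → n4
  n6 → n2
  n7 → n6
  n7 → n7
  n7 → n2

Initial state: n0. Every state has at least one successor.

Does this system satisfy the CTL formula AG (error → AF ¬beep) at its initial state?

Does not hold

States satisfying error → AF ¬beep: {n0, n2, n3, n6, n7}.
States satisfying AG (error → AF ¬beep): ∅.
n1 is reachable from n0 and violates error → AF ¬beep, so AG fails at n0.
n0 ∉ Sat(AG (error → AF ¬beep)).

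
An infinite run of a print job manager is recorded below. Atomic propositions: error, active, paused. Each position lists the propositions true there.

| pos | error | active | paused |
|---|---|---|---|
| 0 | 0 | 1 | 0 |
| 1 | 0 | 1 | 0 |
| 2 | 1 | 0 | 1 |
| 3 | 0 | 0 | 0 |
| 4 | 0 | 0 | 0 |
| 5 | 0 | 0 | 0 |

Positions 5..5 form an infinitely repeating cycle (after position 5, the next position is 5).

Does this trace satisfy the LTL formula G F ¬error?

Holds

F ¬error holds at every position 0..5, and those are all positions ever visited, so G F ¬error holds.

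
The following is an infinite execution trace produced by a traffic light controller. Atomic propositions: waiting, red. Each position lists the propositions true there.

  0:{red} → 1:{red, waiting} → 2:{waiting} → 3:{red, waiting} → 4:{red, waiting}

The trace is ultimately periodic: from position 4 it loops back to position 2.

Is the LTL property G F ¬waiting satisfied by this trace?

No

F ¬waiting must hold at every position from 0 onward. It fails at position 1, so G F ¬waiting is false.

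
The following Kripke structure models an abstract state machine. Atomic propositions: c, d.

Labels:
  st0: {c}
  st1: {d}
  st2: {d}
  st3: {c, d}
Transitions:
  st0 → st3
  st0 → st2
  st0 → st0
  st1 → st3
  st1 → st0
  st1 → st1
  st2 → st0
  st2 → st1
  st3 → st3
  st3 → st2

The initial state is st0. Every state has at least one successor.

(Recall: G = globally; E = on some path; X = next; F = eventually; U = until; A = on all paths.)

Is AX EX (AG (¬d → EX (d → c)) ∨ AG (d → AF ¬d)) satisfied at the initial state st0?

States satisfying EX (AG (¬d → EX (d → c)) ∨ AG (d → AF ¬d)): {st0, st1, st2, st3}.
States satisfying AX EX (AG (¬d → EX (d → c)) ∨ AG (d → AF ¬d)): {st0, st1, st2, st3}.
st0 ∈ Sat(AX EX (AG (¬d → EX (d → c)) ∨ AG (d → AF ¬d))).

Satisfied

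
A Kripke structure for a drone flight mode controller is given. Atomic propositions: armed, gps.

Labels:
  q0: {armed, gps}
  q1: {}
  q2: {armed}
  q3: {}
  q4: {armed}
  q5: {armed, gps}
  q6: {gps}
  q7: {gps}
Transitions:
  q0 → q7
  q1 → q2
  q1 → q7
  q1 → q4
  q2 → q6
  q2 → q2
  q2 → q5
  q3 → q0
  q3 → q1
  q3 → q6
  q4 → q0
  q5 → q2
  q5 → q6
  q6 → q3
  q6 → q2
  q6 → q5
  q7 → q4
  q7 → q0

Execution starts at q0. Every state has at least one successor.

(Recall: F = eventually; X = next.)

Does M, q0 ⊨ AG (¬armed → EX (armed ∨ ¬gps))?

States satisfying ¬armed → EX (armed ∨ ¬gps): {q0, q1, q2, q3, q4, q5, q6, q7}.
States satisfying AG (¬armed → EX (armed ∨ ¬gps)): {q0, q1, q2, q3, q4, q5, q6, q7}.
Every state reachable from q0 satisfies ¬armed → EX (armed ∨ ¬gps).
q0 ∈ Sat(AG (¬armed → EX (armed ∨ ¬gps))).

Satisfied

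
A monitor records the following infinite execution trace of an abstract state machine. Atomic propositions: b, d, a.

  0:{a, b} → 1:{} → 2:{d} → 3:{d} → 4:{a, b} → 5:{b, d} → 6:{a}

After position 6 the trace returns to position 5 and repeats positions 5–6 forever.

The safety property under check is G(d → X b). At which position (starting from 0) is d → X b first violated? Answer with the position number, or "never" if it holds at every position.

Check d → X b at each position in order: 0 ✓, 1 ✓.
At position 2 the labels are {d} and the next position 3 has {d}, so d → X b is false there. This is the first violation.

2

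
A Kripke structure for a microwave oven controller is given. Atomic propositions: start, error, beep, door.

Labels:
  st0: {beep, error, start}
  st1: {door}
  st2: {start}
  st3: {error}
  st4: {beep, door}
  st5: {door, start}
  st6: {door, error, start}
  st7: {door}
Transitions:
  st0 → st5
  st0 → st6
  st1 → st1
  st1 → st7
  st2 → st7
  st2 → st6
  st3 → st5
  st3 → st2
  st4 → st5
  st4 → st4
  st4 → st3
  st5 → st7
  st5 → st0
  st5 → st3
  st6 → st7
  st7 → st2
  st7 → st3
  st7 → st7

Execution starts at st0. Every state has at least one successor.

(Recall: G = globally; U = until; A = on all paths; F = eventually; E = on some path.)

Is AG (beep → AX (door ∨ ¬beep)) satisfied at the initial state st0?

Holds

States satisfying beep → AX (door ∨ ¬beep): {st0, st1, st2, st3, st4, st5, st6, st7}.
States satisfying AG (beep → AX (door ∨ ¬beep)): {st0, st1, st2, st3, st4, st5, st6, st7}.
Every state reachable from st0 satisfies beep → AX (door ∨ ¬beep).
st0 ∈ Sat(AG (beep → AX (door ∨ ¬beep))).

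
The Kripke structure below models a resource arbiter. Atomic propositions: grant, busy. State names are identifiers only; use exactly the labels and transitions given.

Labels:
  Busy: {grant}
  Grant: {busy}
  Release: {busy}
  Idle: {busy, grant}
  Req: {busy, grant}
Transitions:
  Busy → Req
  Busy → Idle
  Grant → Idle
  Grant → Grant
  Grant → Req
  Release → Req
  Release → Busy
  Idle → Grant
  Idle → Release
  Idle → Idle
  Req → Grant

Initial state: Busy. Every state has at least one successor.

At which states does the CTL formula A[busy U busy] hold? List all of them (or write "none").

States satisfying busy: {Grant, Release, Idle, Req}.
States satisfying A[busy U busy]: {Grant, Release, Idle, Req}.

{Grant, Release, Idle, Req}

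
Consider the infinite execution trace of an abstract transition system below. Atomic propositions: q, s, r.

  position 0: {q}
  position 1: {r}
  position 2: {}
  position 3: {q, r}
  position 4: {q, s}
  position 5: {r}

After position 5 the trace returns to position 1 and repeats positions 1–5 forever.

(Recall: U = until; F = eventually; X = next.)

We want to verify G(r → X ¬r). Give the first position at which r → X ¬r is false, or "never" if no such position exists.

Check r → X ¬r at each position in order: 0 ✓, 1 ✓, 2 ✓, 3 ✓, 4 ✓.
At position 5 the labels are {r} and the next position 1 has {r}, so r → X ¬r is false there. This is the first violation.

5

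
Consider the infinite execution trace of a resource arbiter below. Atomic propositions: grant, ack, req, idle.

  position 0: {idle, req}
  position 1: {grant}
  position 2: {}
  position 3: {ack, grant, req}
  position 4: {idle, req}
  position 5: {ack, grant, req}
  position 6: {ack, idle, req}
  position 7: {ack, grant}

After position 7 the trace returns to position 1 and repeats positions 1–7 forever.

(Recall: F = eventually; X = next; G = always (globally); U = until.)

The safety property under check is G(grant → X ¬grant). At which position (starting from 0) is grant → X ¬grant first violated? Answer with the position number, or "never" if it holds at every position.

7

Check grant → X ¬grant at each position in order: 0 ✓, 1 ✓, 2 ✓, 3 ✓, 4 ✓, 5 ✓, 6 ✓.
At position 7 the labels are {ack, grant} and the next position 1 has {grant}, so grant → X ¬grant is false there. This is the first violation.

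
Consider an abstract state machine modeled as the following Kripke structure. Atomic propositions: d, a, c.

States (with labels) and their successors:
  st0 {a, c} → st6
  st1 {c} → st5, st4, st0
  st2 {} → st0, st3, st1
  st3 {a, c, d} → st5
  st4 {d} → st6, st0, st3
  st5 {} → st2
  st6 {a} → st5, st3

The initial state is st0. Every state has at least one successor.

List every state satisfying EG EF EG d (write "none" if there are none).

States satisfying EF EG d: ∅.
States satisfying EG EF EG d: ∅.

none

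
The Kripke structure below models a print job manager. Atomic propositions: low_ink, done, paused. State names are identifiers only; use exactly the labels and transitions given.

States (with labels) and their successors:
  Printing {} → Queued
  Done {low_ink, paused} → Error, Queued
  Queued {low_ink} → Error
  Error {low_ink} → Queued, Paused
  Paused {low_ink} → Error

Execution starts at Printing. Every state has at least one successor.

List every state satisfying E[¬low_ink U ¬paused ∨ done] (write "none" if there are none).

{Printing, Queued, Error, Paused}

States satisfying ¬low_ink: {Printing}.
States satisfying ¬paused ∨ done: {Printing, Queued, Error, Paused}.
States satisfying E[¬low_ink U ¬paused ∨ done]: {Printing, Queued, Error, Paused}.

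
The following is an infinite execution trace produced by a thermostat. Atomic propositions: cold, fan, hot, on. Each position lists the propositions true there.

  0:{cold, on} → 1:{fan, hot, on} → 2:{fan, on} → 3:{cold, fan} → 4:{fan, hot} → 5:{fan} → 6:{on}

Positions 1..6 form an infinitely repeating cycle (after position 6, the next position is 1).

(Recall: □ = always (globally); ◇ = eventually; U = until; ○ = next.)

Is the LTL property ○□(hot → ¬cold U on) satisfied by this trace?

The position after 0 is 1; □(hot → ¬cold U on) is true there.

Holds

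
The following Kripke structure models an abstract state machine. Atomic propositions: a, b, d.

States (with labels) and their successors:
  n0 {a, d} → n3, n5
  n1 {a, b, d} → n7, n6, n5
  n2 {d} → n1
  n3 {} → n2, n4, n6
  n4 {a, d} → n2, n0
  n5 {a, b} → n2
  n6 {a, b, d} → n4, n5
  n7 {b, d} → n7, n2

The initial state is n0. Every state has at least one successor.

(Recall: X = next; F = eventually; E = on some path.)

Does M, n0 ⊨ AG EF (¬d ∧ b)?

States satisfying EF (¬d ∧ b): {n0, n1, n2, n3, n4, n5, n6, n7}.
States satisfying AG EF (¬d ∧ b): {n0, n1, n2, n3, n4, n5, n6, n7}.
Every state reachable from n0 satisfies EF (¬d ∧ b).
n0 ∈ Sat(AG EF (¬d ∧ b)).

Satisfied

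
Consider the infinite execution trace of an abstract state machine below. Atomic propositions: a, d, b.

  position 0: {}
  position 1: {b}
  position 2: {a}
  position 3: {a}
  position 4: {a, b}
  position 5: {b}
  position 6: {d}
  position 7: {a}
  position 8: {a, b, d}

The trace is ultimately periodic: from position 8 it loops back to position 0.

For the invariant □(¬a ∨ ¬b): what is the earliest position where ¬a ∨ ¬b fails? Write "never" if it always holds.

Check ¬a ∨ ¬b at each position in order: 0 ✓, 1 ✓, 2 ✓, 3 ✓.
At position 4 the labels are {a, b}, so ¬a ∨ ¬b is false there. This is the first violation.

4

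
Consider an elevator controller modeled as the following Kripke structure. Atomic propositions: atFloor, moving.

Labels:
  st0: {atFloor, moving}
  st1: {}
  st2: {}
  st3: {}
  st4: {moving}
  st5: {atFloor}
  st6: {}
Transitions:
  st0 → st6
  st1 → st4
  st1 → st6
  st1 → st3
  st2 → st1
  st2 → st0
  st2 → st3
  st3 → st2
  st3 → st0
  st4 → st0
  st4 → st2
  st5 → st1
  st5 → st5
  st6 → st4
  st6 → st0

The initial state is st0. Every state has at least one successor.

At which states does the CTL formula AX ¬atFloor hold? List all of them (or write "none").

States satisfying ¬atFloor: {st1, st2, st3, st4, st6}.
States satisfying AX ¬atFloor: {st0, st1}.

{st0, st1}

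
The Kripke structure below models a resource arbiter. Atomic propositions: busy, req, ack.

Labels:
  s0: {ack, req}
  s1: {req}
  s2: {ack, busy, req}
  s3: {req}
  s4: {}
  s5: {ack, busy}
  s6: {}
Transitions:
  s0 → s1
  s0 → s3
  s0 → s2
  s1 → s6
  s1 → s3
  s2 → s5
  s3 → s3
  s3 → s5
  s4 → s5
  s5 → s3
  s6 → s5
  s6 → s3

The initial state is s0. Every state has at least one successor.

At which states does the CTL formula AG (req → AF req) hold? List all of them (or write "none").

{s0, s1, s2, s3, s4, s5, s6}

States satisfying req → AF req: {s0, s1, s2, s3, s4, s5, s6}.
States satisfying AG (req → AF req): {s0, s1, s2, s3, s4, s5, s6}.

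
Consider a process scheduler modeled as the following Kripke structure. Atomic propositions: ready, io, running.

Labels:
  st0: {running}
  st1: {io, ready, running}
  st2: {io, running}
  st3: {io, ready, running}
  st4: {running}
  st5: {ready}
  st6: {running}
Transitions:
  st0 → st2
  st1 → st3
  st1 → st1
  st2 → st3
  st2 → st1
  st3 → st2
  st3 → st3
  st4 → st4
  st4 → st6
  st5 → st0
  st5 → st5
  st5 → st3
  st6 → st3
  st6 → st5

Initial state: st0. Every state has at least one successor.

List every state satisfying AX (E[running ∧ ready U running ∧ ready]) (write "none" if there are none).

States satisfying E[running ∧ ready U running ∧ ready]: {st1, st3}.
States satisfying AX (E[running ∧ ready U running ∧ ready]): {st1, st2}.

{st1, st2}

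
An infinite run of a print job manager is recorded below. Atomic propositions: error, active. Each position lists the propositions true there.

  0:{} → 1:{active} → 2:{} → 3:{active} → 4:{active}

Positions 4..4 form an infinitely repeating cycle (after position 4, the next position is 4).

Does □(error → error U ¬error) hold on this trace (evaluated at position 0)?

Yes

error → error U ¬error holds at every position 0..4, and those are all positions ever visited, so □(error → error U ¬error) holds.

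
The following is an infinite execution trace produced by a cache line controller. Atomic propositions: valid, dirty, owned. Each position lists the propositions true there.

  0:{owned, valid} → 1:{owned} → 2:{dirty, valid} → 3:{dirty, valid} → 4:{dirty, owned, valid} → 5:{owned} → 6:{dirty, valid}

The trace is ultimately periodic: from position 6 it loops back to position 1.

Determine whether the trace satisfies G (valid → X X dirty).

valid → X X dirty must hold at every position from 0 onward. It fails at position 3, so G (valid → X X dirty) is false.
Positions where valid holds: 0, 2, 3, 4, 6.
Check X X dirty at each: 0→ok, 2→ok, 3→fails, 4→ok, 6→ok.

Does not hold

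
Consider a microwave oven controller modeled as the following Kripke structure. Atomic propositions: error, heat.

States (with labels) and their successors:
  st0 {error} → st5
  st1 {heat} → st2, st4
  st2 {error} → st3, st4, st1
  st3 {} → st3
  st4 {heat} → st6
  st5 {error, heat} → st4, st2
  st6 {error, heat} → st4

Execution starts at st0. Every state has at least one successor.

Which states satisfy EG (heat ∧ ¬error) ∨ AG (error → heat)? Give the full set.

States satisfying heat ∧ ¬error: {st1, st4}.
States satisfying EG (heat ∧ ¬error): ∅.
States satisfying error → heat: {st1, st3, st4, st5, st6}.
States satisfying AG (error → heat): {st3, st4, st6}.
States satisfying EG (heat ∧ ¬error) ∨ AG (error → heat): {st3, st4, st6}.

{st3, st4, st6}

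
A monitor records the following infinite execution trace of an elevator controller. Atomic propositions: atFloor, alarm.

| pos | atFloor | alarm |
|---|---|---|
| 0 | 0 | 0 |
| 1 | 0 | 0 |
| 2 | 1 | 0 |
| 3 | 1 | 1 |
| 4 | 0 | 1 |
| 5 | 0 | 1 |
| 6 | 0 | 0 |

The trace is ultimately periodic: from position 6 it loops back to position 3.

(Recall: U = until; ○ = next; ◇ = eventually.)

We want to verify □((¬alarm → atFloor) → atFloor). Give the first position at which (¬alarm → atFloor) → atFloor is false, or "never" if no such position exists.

4

Check (¬alarm → atFloor) → atFloor at each position in order: 0 ✓, 1 ✓, 2 ✓, 3 ✓.
At position 4 the labels are {alarm}, so (¬alarm → atFloor) → atFloor is false there. This is the first violation.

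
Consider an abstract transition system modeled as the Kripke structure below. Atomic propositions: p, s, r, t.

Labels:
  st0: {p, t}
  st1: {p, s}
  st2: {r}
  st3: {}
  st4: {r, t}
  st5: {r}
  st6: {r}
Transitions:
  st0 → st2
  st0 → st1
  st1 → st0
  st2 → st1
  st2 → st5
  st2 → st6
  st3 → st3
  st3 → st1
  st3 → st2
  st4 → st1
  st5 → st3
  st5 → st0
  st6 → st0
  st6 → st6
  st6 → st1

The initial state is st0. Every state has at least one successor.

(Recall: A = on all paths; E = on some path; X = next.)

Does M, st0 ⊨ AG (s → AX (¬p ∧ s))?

States satisfying s → AX (¬p ∧ s): {st0, st2, st3, st4, st5, st6}.
States satisfying AG (s → AX (¬p ∧ s)): ∅.
st1 is reachable from st0 and violates s → AX (¬p ∧ s), so AG fails at st0.
st0 ∉ Sat(AG (s → AX (¬p ∧ s))).

Violated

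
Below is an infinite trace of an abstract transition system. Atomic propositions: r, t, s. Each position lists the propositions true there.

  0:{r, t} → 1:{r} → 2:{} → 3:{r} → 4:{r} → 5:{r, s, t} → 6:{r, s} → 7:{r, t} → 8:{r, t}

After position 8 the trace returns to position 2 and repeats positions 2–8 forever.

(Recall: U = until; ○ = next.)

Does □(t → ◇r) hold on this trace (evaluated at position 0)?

t → ◇r holds at every position 0..8, and those are all positions ever visited, so □(t → ◇r) holds.
Positions where t holds: 0, 5, 7, 8.
Check ◇r at each: 0→ok, 5→ok, 7→ok, 8→ok.

Satisfied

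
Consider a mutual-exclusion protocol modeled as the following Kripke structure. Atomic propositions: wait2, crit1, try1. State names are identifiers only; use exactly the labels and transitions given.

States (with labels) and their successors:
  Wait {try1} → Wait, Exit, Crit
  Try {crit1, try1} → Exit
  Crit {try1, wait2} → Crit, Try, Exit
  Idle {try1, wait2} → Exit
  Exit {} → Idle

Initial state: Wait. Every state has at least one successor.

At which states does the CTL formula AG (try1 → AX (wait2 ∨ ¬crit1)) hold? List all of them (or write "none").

{Try, Idle, Exit}

States satisfying try1 → AX (wait2 ∨ ¬crit1): {Wait, Try, Idle, Exit}.
States satisfying AG (try1 → AX (wait2 ∨ ¬crit1)): {Try, Idle, Exit}.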